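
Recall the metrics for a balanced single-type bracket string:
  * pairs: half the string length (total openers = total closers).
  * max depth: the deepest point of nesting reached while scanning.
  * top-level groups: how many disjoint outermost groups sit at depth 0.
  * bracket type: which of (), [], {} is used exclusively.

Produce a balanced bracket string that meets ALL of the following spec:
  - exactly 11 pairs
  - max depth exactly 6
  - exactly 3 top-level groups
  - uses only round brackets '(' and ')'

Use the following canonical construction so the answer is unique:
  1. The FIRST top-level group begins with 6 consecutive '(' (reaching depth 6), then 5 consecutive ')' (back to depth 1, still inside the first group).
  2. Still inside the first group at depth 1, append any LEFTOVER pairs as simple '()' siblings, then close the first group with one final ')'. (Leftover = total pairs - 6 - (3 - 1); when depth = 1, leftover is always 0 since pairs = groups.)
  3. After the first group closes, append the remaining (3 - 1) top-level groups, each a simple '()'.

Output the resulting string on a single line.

Answer: (((((()))))()()())()()

Derivation:
Spec: pairs=11 depth=6 groups=3
Leftover pairs = 11 - 6 - (3-1) = 3
First group: deep chain of depth 6 + 3 sibling pairs
Remaining 2 groups: simple '()' each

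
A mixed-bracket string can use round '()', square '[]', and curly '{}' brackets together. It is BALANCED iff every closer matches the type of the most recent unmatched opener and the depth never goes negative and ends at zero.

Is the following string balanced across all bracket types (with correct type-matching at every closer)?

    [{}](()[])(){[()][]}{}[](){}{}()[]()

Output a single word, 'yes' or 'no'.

Answer: yes

Derivation:
pos 0: push '['; stack = [
pos 1: push '{'; stack = [{
pos 2: '}' matches '{'; pop; stack = [
pos 3: ']' matches '['; pop; stack = (empty)
pos 4: push '('; stack = (
pos 5: push '('; stack = ((
pos 6: ')' matches '('; pop; stack = (
pos 7: push '['; stack = ([
pos 8: ']' matches '['; pop; stack = (
pos 9: ')' matches '('; pop; stack = (empty)
pos 10: push '('; stack = (
pos 11: ')' matches '('; pop; stack = (empty)
pos 12: push '{'; stack = {
pos 13: push '['; stack = {[
pos 14: push '('; stack = {[(
pos 15: ')' matches '('; pop; stack = {[
pos 16: ']' matches '['; pop; stack = {
pos 17: push '['; stack = {[
pos 18: ']' matches '['; pop; stack = {
pos 19: '}' matches '{'; pop; stack = (empty)
pos 20: push '{'; stack = {
pos 21: '}' matches '{'; pop; stack = (empty)
pos 22: push '['; stack = [
pos 23: ']' matches '['; pop; stack = (empty)
pos 24: push '('; stack = (
pos 25: ')' matches '('; pop; stack = (empty)
pos 26: push '{'; stack = {
pos 27: '}' matches '{'; pop; stack = (empty)
pos 28: push '{'; stack = {
pos 29: '}' matches '{'; pop; stack = (empty)
pos 30: push '('; stack = (
pos 31: ')' matches '('; pop; stack = (empty)
pos 32: push '['; stack = [
pos 33: ']' matches '['; pop; stack = (empty)
pos 34: push '('; stack = (
pos 35: ')' matches '('; pop; stack = (empty)
end: stack empty → VALID
Verdict: properly nested → yes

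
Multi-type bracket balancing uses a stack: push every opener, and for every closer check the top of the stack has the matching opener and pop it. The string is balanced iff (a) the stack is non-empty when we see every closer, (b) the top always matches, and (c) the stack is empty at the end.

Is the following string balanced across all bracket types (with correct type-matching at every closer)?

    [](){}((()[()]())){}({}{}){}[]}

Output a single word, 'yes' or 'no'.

Answer: no

Derivation:
pos 0: push '['; stack = [
pos 1: ']' matches '['; pop; stack = (empty)
pos 2: push '('; stack = (
pos 3: ')' matches '('; pop; stack = (empty)
pos 4: push '{'; stack = {
pos 5: '}' matches '{'; pop; stack = (empty)
pos 6: push '('; stack = (
pos 7: push '('; stack = ((
pos 8: push '('; stack = (((
pos 9: ')' matches '('; pop; stack = ((
pos 10: push '['; stack = (([
pos 11: push '('; stack = (([(
pos 12: ')' matches '('; pop; stack = (([
pos 13: ']' matches '['; pop; stack = ((
pos 14: push '('; stack = (((
pos 15: ')' matches '('; pop; stack = ((
pos 16: ')' matches '('; pop; stack = (
pos 17: ')' matches '('; pop; stack = (empty)
pos 18: push '{'; stack = {
pos 19: '}' matches '{'; pop; stack = (empty)
pos 20: push '('; stack = (
pos 21: push '{'; stack = ({
pos 22: '}' matches '{'; pop; stack = (
pos 23: push '{'; stack = ({
pos 24: '}' matches '{'; pop; stack = (
pos 25: ')' matches '('; pop; stack = (empty)
pos 26: push '{'; stack = {
pos 27: '}' matches '{'; pop; stack = (empty)
pos 28: push '['; stack = [
pos 29: ']' matches '['; pop; stack = (empty)
pos 30: saw closer '}' but stack is empty → INVALID
Verdict: unmatched closer '}' at position 30 → no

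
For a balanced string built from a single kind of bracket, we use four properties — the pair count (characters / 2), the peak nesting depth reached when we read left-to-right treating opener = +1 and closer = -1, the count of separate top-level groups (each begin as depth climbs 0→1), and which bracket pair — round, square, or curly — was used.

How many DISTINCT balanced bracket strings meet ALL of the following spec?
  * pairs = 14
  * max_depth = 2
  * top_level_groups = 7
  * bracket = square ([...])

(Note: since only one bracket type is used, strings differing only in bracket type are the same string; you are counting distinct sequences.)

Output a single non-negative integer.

Spec: pairs=14 depth=2 groups=7
Count(depth <= 2) = 1716
Count(depth <= 1) = 0
Count(depth == 2) = 1716 - 0 = 1716

Answer: 1716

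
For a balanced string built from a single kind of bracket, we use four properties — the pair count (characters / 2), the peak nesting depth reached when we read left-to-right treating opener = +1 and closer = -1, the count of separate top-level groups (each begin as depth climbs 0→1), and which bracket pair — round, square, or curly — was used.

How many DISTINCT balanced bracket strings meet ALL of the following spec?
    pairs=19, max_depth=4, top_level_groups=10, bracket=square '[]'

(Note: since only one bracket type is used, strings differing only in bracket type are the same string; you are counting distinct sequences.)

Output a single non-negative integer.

Spec: pairs=19 depth=4 groups=10
Count(depth <= 4) = 1982270
Count(depth <= 3) = 1030490
Count(depth == 4) = 1982270 - 1030490 = 951780

Answer: 951780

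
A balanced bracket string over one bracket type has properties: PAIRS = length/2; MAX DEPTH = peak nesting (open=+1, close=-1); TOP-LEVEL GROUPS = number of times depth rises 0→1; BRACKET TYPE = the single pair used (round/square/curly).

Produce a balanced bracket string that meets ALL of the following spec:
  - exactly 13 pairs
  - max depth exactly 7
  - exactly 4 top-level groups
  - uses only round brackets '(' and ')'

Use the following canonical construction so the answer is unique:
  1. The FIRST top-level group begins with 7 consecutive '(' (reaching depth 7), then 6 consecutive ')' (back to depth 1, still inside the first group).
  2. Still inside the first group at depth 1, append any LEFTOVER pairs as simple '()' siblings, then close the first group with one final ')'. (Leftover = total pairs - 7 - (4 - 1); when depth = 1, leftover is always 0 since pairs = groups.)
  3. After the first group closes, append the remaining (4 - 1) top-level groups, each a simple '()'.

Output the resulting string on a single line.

Answer: ((((((())))))()()())()()()

Derivation:
Spec: pairs=13 depth=7 groups=4
Leftover pairs = 13 - 7 - (4-1) = 3
First group: deep chain of depth 7 + 3 sibling pairs
Remaining 3 groups: simple '()' each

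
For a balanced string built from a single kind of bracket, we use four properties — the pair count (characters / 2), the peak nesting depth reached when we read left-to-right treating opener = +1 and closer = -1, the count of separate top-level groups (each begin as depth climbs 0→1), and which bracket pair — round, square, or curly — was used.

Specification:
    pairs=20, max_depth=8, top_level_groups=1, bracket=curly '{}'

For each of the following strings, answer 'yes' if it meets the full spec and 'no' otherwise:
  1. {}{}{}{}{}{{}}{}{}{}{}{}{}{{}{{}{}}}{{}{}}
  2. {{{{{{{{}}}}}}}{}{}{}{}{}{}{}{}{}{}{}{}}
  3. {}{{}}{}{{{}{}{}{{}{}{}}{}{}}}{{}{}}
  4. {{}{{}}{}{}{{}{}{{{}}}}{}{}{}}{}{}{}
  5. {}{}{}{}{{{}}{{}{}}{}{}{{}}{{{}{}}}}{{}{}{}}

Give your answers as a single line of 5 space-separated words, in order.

Answer: no yes no no no

Derivation:
String 1 '{}{}{}{}{}{{}}{}{}{}{}{}{}{{}{{}{}}}{{}{}}': depth seq [1 0 1 0 1 0 1 0 1 0 1 2 1 0 1 0 1 0 1 0 1 0 1 0 1 0 1 2 1 2 3 2 3 2 1 0 1 2 1 2 1 0]
  -> pairs=21 depth=3 groups=14 -> no
String 2 '{{{{{{{{}}}}}}}{}{}{}{}{}{}{}{}{}{}{}{}}': depth seq [1 2 3 4 5 6 7 8 7 6 5 4 3 2 1 2 1 2 1 2 1 2 1 2 1 2 1 2 1 2 1 2 1 2 1 2 1 2 1 0]
  -> pairs=20 depth=8 groups=1 -> yes
String 3 '{}{{}}{}{{{}{}{}{{}{}{}}{}{}}}{{}{}}': depth seq [1 0 1 2 1 0 1 0 1 2 3 2 3 2 3 2 3 4 3 4 3 4 3 2 3 2 3 2 1 0 1 2 1 2 1 0]
  -> pairs=18 depth=4 groups=5 -> no
String 4 '{{}{{}}{}{}{{}{}{{{}}}}{}{}{}}{}{}{}': depth seq [1 2 1 2 3 2 1 2 1 2 1 2 3 2 3 2 3 4 5 4 3 2 1 2 1 2 1 2 1 0 1 0 1 0 1 0]
  -> pairs=18 depth=5 groups=4 -> no
String 5 '{}{}{}{}{{{}}{{}{}}{}{}{{}}{{{}{}}}}{{}{}{}}': depth seq [1 0 1 0 1 0 1 0 1 2 3 2 1 2 3 2 3 2 1 2 1 2 1 2 3 2 1 2 3 4 3 4 3 2 1 0 1 2 1 2 1 2 1 0]
  -> pairs=22 depth=4 groups=6 -> no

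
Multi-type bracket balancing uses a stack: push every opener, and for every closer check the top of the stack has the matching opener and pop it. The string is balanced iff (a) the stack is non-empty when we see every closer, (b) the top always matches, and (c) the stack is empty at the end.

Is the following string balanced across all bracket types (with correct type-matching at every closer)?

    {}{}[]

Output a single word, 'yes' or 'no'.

pos 0: push '{'; stack = {
pos 1: '}' matches '{'; pop; stack = (empty)
pos 2: push '{'; stack = {
pos 3: '}' matches '{'; pop; stack = (empty)
pos 4: push '['; stack = [
pos 5: ']' matches '['; pop; stack = (empty)
end: stack empty → VALID
Verdict: properly nested → yes

Answer: yes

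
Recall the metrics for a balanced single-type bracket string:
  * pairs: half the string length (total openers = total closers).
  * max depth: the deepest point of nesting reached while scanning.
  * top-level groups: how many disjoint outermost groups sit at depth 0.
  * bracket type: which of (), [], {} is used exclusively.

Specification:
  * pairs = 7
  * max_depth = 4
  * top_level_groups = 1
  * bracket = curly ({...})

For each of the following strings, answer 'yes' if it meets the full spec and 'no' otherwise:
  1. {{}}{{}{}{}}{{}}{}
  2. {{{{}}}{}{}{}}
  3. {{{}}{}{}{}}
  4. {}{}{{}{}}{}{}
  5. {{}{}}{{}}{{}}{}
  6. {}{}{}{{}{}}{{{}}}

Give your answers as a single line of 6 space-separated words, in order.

Answer: no yes no no no no

Derivation:
String 1 '{{}}{{}{}{}}{{}}{}': depth seq [1 2 1 0 1 2 1 2 1 2 1 0 1 2 1 0 1 0]
  -> pairs=9 depth=2 groups=4 -> no
String 2 '{{{{}}}{}{}{}}': depth seq [1 2 3 4 3 2 1 2 1 2 1 2 1 0]
  -> pairs=7 depth=4 groups=1 -> yes
String 3 '{{{}}{}{}{}}': depth seq [1 2 3 2 1 2 1 2 1 2 1 0]
  -> pairs=6 depth=3 groups=1 -> no
String 4 '{}{}{{}{}}{}{}': depth seq [1 0 1 0 1 2 1 2 1 0 1 0 1 0]
  -> pairs=7 depth=2 groups=5 -> no
String 5 '{{}{}}{{}}{{}}{}': depth seq [1 2 1 2 1 0 1 2 1 0 1 2 1 0 1 0]
  -> pairs=8 depth=2 groups=4 -> no
String 6 '{}{}{}{{}{}}{{{}}}': depth seq [1 0 1 0 1 0 1 2 1 2 1 0 1 2 3 2 1 0]
  -> pairs=9 depth=3 groups=5 -> no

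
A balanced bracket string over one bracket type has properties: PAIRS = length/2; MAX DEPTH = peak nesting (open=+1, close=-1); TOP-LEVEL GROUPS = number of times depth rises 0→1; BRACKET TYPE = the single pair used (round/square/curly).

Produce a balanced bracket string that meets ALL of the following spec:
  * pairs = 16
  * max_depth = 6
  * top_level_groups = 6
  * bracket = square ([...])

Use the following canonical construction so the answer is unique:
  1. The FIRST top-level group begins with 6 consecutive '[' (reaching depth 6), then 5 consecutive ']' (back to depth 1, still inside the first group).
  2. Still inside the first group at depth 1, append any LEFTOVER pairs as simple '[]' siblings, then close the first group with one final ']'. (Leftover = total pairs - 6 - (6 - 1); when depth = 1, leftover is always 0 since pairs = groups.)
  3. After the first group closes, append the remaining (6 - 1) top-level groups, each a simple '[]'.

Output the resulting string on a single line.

Spec: pairs=16 depth=6 groups=6
Leftover pairs = 16 - 6 - (6-1) = 5
First group: deep chain of depth 6 + 5 sibling pairs
Remaining 5 groups: simple '[]' each

Answer: [[[[[[]]]]][][][][][]][][][][][]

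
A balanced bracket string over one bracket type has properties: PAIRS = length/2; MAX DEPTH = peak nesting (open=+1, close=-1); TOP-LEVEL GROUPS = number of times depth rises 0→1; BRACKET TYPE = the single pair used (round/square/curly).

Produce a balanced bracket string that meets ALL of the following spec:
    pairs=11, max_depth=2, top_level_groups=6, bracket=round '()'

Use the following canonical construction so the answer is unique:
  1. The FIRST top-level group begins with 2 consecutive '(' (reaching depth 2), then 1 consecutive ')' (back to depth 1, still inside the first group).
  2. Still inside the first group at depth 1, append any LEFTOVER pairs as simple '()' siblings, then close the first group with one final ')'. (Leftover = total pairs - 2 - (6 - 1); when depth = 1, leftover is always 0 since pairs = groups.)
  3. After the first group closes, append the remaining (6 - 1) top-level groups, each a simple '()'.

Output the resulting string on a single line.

Spec: pairs=11 depth=2 groups=6
Leftover pairs = 11 - 2 - (6-1) = 4
First group: deep chain of depth 2 + 4 sibling pairs
Remaining 5 groups: simple '()' each

Answer: (()()()()())()()()()()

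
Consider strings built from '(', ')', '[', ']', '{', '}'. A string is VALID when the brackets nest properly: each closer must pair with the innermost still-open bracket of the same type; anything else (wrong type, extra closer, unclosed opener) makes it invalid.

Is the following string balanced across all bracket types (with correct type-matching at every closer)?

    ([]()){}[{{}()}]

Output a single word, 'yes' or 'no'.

Answer: yes

Derivation:
pos 0: push '('; stack = (
pos 1: push '['; stack = ([
pos 2: ']' matches '['; pop; stack = (
pos 3: push '('; stack = ((
pos 4: ')' matches '('; pop; stack = (
pos 5: ')' matches '('; pop; stack = (empty)
pos 6: push '{'; stack = {
pos 7: '}' matches '{'; pop; stack = (empty)
pos 8: push '['; stack = [
pos 9: push '{'; stack = [{
pos 10: push '{'; stack = [{{
pos 11: '}' matches '{'; pop; stack = [{
pos 12: push '('; stack = [{(
pos 13: ')' matches '('; pop; stack = [{
pos 14: '}' matches '{'; pop; stack = [
pos 15: ']' matches '['; pop; stack = (empty)
end: stack empty → VALID
Verdict: properly nested → yes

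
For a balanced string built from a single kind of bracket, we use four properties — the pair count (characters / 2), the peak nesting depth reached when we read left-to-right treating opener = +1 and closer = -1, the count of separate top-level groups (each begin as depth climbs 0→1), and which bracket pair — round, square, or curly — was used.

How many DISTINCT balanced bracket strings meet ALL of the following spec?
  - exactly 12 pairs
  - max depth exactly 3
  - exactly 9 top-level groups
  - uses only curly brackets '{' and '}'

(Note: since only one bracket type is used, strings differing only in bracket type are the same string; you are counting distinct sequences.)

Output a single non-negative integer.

Answer: 99

Derivation:
Spec: pairs=12 depth=3 groups=9
Count(depth <= 3) = 264
Count(depth <= 2) = 165
Count(depth == 3) = 264 - 165 = 99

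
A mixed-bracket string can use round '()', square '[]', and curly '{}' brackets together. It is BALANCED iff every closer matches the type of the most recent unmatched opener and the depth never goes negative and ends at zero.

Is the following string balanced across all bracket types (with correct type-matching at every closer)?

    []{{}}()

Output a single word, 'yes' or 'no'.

Answer: yes

Derivation:
pos 0: push '['; stack = [
pos 1: ']' matches '['; pop; stack = (empty)
pos 2: push '{'; stack = {
pos 3: push '{'; stack = {{
pos 4: '}' matches '{'; pop; stack = {
pos 5: '}' matches '{'; pop; stack = (empty)
pos 6: push '('; stack = (
pos 7: ')' matches '('; pop; stack = (empty)
end: stack empty → VALID
Verdict: properly nested → yes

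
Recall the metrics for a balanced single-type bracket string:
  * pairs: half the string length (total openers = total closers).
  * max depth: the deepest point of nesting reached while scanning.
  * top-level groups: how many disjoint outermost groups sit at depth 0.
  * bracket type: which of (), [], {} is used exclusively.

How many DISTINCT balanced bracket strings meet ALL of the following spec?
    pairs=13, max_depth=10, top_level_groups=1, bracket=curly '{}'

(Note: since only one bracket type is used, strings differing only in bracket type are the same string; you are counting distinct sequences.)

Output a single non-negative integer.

Spec: pairs=13 depth=10 groups=1
Count(depth <= 10) = 207783
Count(depth <= 9) = 206516
Count(depth == 10) = 207783 - 206516 = 1267

Answer: 1267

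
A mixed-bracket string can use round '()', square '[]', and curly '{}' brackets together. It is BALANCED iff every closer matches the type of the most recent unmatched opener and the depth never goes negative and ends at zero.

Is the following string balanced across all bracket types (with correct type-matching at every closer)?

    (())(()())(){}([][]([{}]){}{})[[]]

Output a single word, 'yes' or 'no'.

pos 0: push '('; stack = (
pos 1: push '('; stack = ((
pos 2: ')' matches '('; pop; stack = (
pos 3: ')' matches '('; pop; stack = (empty)
pos 4: push '('; stack = (
pos 5: push '('; stack = ((
pos 6: ')' matches '('; pop; stack = (
pos 7: push '('; stack = ((
pos 8: ')' matches '('; pop; stack = (
pos 9: ')' matches '('; pop; stack = (empty)
pos 10: push '('; stack = (
pos 11: ')' matches '('; pop; stack = (empty)
pos 12: push '{'; stack = {
pos 13: '}' matches '{'; pop; stack = (empty)
pos 14: push '('; stack = (
pos 15: push '['; stack = ([
pos 16: ']' matches '['; pop; stack = (
pos 17: push '['; stack = ([
pos 18: ']' matches '['; pop; stack = (
pos 19: push '('; stack = ((
pos 20: push '['; stack = (([
pos 21: push '{'; stack = (([{
pos 22: '}' matches '{'; pop; stack = (([
pos 23: ']' matches '['; pop; stack = ((
pos 24: ')' matches '('; pop; stack = (
pos 25: push '{'; stack = ({
pos 26: '}' matches '{'; pop; stack = (
pos 27: push '{'; stack = ({
pos 28: '}' matches '{'; pop; stack = (
pos 29: ')' matches '('; pop; stack = (empty)
pos 30: push '['; stack = [
pos 31: push '['; stack = [[
pos 32: ']' matches '['; pop; stack = [
pos 33: ']' matches '['; pop; stack = (empty)
end: stack empty → VALID
Verdict: properly nested → yes

Answer: yes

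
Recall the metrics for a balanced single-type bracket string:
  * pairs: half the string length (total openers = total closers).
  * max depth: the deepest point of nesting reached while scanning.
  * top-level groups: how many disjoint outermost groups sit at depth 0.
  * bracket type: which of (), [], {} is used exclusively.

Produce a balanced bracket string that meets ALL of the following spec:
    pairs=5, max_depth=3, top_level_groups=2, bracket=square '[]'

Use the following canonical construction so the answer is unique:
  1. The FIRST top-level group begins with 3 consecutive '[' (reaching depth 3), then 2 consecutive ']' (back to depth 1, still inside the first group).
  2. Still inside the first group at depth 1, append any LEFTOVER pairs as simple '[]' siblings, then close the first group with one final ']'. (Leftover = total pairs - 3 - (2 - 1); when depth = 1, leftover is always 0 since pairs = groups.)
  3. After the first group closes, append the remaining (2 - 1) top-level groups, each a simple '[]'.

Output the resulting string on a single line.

Answer: [[[]][]][]

Derivation:
Spec: pairs=5 depth=3 groups=2
Leftover pairs = 5 - 3 - (2-1) = 1
First group: deep chain of depth 3 + 1 sibling pairs
Remaining 1 groups: simple '[]' each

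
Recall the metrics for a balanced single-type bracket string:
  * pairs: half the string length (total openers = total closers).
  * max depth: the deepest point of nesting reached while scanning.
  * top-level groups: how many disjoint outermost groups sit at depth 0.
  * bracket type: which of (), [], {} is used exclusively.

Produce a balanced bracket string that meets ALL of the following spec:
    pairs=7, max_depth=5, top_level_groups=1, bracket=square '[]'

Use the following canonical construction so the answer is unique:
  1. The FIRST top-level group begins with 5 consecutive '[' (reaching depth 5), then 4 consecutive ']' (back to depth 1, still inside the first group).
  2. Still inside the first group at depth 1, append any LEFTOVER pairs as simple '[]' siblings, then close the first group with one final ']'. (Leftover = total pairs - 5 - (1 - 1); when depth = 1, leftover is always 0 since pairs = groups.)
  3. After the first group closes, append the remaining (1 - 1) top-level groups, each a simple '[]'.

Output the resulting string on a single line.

Answer: [[[[[]]]][][]]

Derivation:
Spec: pairs=7 depth=5 groups=1
Leftover pairs = 7 - 5 - (1-1) = 2
First group: deep chain of depth 5 + 2 sibling pairs
Remaining 0 groups: simple '[]' each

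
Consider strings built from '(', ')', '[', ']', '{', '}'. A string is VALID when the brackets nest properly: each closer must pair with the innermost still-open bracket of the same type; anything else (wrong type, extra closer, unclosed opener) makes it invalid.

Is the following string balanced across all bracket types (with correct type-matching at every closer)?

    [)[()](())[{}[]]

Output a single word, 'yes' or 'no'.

pos 0: push '['; stack = [
pos 1: saw closer ')' but top of stack is '[' (expected ']') → INVALID
Verdict: type mismatch at position 1: ')' closes '[' → no

Answer: no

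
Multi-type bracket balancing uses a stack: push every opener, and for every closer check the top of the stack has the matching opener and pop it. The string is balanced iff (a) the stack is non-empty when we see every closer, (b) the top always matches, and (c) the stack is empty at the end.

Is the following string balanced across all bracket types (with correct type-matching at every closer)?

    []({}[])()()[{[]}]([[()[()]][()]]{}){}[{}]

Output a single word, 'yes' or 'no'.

Answer: yes

Derivation:
pos 0: push '['; stack = [
pos 1: ']' matches '['; pop; stack = (empty)
pos 2: push '('; stack = (
pos 3: push '{'; stack = ({
pos 4: '}' matches '{'; pop; stack = (
pos 5: push '['; stack = ([
pos 6: ']' matches '['; pop; stack = (
pos 7: ')' matches '('; pop; stack = (empty)
pos 8: push '('; stack = (
pos 9: ')' matches '('; pop; stack = (empty)
pos 10: push '('; stack = (
pos 11: ')' matches '('; pop; stack = (empty)
pos 12: push '['; stack = [
pos 13: push '{'; stack = [{
pos 14: push '['; stack = [{[
pos 15: ']' matches '['; pop; stack = [{
pos 16: '}' matches '{'; pop; stack = [
pos 17: ']' matches '['; pop; stack = (empty)
pos 18: push '('; stack = (
pos 19: push '['; stack = ([
pos 20: push '['; stack = ([[
pos 21: push '('; stack = ([[(
pos 22: ')' matches '('; pop; stack = ([[
pos 23: push '['; stack = ([[[
pos 24: push '('; stack = ([[[(
pos 25: ')' matches '('; pop; stack = ([[[
pos 26: ']' matches '['; pop; stack = ([[
pos 27: ']' matches '['; pop; stack = ([
pos 28: push '['; stack = ([[
pos 29: push '('; stack = ([[(
pos 30: ')' matches '('; pop; stack = ([[
pos 31: ']' matches '['; pop; stack = ([
pos 32: ']' matches '['; pop; stack = (
pos 33: push '{'; stack = ({
pos 34: '}' matches '{'; pop; stack = (
pos 35: ')' matches '('; pop; stack = (empty)
pos 36: push '{'; stack = {
pos 37: '}' matches '{'; pop; stack = (empty)
pos 38: push '['; stack = [
pos 39: push '{'; stack = [{
pos 40: '}' matches '{'; pop; stack = [
pos 41: ']' matches '['; pop; stack = (empty)
end: stack empty → VALID
Verdict: properly nested → yes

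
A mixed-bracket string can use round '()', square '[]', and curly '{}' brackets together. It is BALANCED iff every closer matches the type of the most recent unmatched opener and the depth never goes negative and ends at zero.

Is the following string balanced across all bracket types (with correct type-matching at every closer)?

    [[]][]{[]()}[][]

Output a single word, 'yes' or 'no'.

Answer: yes

Derivation:
pos 0: push '['; stack = [
pos 1: push '['; stack = [[
pos 2: ']' matches '['; pop; stack = [
pos 3: ']' matches '['; pop; stack = (empty)
pos 4: push '['; stack = [
pos 5: ']' matches '['; pop; stack = (empty)
pos 6: push '{'; stack = {
pos 7: push '['; stack = {[
pos 8: ']' matches '['; pop; stack = {
pos 9: push '('; stack = {(
pos 10: ')' matches '('; pop; stack = {
pos 11: '}' matches '{'; pop; stack = (empty)
pos 12: push '['; stack = [
pos 13: ']' matches '['; pop; stack = (empty)
pos 14: push '['; stack = [
pos 15: ']' matches '['; pop; stack = (empty)
end: stack empty → VALID
Verdict: properly nested → yes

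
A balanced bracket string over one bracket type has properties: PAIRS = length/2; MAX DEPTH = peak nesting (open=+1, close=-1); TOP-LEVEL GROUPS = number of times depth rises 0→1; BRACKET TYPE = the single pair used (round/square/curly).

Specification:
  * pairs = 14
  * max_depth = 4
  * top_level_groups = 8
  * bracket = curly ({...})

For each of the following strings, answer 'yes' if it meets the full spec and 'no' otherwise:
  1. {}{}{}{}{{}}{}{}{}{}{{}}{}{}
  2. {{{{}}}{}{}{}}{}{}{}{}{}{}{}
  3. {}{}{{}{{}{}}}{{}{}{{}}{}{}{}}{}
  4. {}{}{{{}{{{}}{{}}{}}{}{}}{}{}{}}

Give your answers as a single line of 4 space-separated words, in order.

Answer: no yes no no

Derivation:
String 1 '{}{}{}{}{{}}{}{}{}{}{{}}{}{}': depth seq [1 0 1 0 1 0 1 0 1 2 1 0 1 0 1 0 1 0 1 0 1 2 1 0 1 0 1 0]
  -> pairs=14 depth=2 groups=12 -> no
String 2 '{{{{}}}{}{}{}}{}{}{}{}{}{}{}': depth seq [1 2 3 4 3 2 1 2 1 2 1 2 1 0 1 0 1 0 1 0 1 0 1 0 1 0 1 0]
  -> pairs=14 depth=4 groups=8 -> yes
String 3 '{}{}{{}{{}{}}}{{}{}{{}}{}{}{}}{}': depth seq [1 0 1 0 1 2 1 2 3 2 3 2 1 0 1 2 1 2 1 2 3 2 1 2 1 2 1 2 1 0 1 0]
  -> pairs=16 depth=3 groups=5 -> no
String 4 '{}{}{{{}{{{}}{{}}{}}{}{}}{}{}{}}': depth seq [1 0 1 0 1 2 3 2 3 4 5 4 3 4 5 4 3 4 3 2 3 2 3 2 1 2 1 2 1 2 1 0]
  -> pairs=16 depth=5 groups=3 -> no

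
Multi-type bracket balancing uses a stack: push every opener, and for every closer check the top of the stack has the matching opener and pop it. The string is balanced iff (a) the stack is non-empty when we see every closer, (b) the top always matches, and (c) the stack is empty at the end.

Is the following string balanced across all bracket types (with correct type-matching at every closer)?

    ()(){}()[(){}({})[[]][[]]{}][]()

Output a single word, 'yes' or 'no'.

Answer: yes

Derivation:
pos 0: push '('; stack = (
pos 1: ')' matches '('; pop; stack = (empty)
pos 2: push '('; stack = (
pos 3: ')' matches '('; pop; stack = (empty)
pos 4: push '{'; stack = {
pos 5: '}' matches '{'; pop; stack = (empty)
pos 6: push '('; stack = (
pos 7: ')' matches '('; pop; stack = (empty)
pos 8: push '['; stack = [
pos 9: push '('; stack = [(
pos 10: ')' matches '('; pop; stack = [
pos 11: push '{'; stack = [{
pos 12: '}' matches '{'; pop; stack = [
pos 13: push '('; stack = [(
pos 14: push '{'; stack = [({
pos 15: '}' matches '{'; pop; stack = [(
pos 16: ')' matches '('; pop; stack = [
pos 17: push '['; stack = [[
pos 18: push '['; stack = [[[
pos 19: ']' matches '['; pop; stack = [[
pos 20: ']' matches '['; pop; stack = [
pos 21: push '['; stack = [[
pos 22: push '['; stack = [[[
pos 23: ']' matches '['; pop; stack = [[
pos 24: ']' matches '['; pop; stack = [
pos 25: push '{'; stack = [{
pos 26: '}' matches '{'; pop; stack = [
pos 27: ']' matches '['; pop; stack = (empty)
pos 28: push '['; stack = [
pos 29: ']' matches '['; pop; stack = (empty)
pos 30: push '('; stack = (
pos 31: ')' matches '('; pop; stack = (empty)
end: stack empty → VALID
Verdict: properly nested → yes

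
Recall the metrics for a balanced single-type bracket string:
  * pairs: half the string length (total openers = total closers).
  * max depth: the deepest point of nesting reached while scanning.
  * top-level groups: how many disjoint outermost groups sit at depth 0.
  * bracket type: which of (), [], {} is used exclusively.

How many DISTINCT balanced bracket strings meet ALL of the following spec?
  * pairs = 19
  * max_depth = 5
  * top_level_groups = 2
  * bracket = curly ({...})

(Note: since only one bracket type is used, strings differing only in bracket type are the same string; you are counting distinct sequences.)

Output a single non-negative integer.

Spec: pairs=19 depth=5 groups=2
Count(depth <= 5) = 111204034
Count(depth <= 4) = 23507190
Count(depth == 5) = 111204034 - 23507190 = 87696844

Answer: 87696844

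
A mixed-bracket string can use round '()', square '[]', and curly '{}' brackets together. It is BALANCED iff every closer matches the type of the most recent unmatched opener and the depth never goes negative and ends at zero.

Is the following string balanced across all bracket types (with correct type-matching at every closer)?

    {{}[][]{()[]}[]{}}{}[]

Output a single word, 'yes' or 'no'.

Answer: yes

Derivation:
pos 0: push '{'; stack = {
pos 1: push '{'; stack = {{
pos 2: '}' matches '{'; pop; stack = {
pos 3: push '['; stack = {[
pos 4: ']' matches '['; pop; stack = {
pos 5: push '['; stack = {[
pos 6: ']' matches '['; pop; stack = {
pos 7: push '{'; stack = {{
pos 8: push '('; stack = {{(
pos 9: ')' matches '('; pop; stack = {{
pos 10: push '['; stack = {{[
pos 11: ']' matches '['; pop; stack = {{
pos 12: '}' matches '{'; pop; stack = {
pos 13: push '['; stack = {[
pos 14: ']' matches '['; pop; stack = {
pos 15: push '{'; stack = {{
pos 16: '}' matches '{'; pop; stack = {
pos 17: '}' matches '{'; pop; stack = (empty)
pos 18: push '{'; stack = {
pos 19: '}' matches '{'; pop; stack = (empty)
pos 20: push '['; stack = [
pos 21: ']' matches '['; pop; stack = (empty)
end: stack empty → VALID
Verdict: properly nested → yes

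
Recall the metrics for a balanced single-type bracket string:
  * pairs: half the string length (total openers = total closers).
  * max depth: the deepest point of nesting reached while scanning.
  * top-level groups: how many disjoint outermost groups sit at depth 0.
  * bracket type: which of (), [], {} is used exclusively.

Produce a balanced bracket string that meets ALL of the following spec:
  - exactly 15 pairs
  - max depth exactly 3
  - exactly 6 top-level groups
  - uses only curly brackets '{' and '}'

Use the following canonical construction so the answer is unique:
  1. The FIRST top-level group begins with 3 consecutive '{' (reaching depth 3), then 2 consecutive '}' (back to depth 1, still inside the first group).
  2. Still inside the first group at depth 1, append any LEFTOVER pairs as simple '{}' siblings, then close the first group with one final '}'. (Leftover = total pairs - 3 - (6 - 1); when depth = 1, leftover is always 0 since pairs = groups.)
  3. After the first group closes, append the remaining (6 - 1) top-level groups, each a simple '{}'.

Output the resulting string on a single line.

Spec: pairs=15 depth=3 groups=6
Leftover pairs = 15 - 3 - (6-1) = 7
First group: deep chain of depth 3 + 7 sibling pairs
Remaining 5 groups: simple '{}' each

Answer: {{{}}{}{}{}{}{}{}{}}{}{}{}{}{}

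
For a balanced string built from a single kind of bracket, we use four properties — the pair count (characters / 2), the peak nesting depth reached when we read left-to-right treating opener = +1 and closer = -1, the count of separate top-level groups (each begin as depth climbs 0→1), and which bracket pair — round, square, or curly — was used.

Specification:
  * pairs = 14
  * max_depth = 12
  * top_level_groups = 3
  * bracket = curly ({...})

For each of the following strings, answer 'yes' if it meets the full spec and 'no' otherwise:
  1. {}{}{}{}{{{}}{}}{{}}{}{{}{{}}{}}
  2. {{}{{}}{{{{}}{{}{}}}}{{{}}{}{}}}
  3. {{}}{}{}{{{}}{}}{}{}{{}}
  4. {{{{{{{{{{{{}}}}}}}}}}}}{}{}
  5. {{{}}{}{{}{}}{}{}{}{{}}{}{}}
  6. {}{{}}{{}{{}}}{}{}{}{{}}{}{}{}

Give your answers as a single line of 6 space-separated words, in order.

String 1 '{}{}{}{}{{{}}{}}{{}}{}{{}{{}}{}}': depth seq [1 0 1 0 1 0 1 0 1 2 3 2 1 2 1 0 1 2 1 0 1 0 1 2 1 2 3 2 1 2 1 0]
  -> pairs=16 depth=3 groups=8 -> no
String 2 '{{}{{}}{{{{}}{{}{}}}}{{{}}{}{}}}': depth seq [1 2 1 2 3 2 1 2 3 4 5 4 3 4 5 4 5 4 3 2 1 2 3 4 3 2 3 2 3 2 1 0]
  -> pairs=16 depth=5 groups=1 -> no
String 3 '{{}}{}{}{{{}}{}}{}{}{{}}': depth seq [1 2 1 0 1 0 1 0 1 2 3 2 1 2 1 0 1 0 1 0 1 2 1 0]
  -> pairs=12 depth=3 groups=7 -> no
String 4 '{{{{{{{{{{{{}}}}}}}}}}}}{}{}': depth seq [1 2 3 4 5 6 7 8 9 10 11 12 11 10 9 8 7 6 5 4 3 2 1 0 1 0 1 0]
  -> pairs=14 depth=12 groups=3 -> yes
String 5 '{{{}}{}{{}{}}{}{}{}{{}}{}{}}': depth seq [1 2 3 2 1 2 1 2 3 2 3 2 1 2 1 2 1 2 1 2 3 2 1 2 1 2 1 0]
  -> pairs=14 depth=3 groups=1 -> no
String 6 '{}{{}}{{}{{}}}{}{}{}{{}}{}{}{}': depth seq [1 0 1 2 1 0 1 2 1 2 3 2 1 0 1 0 1 0 1 0 1 2 1 0 1 0 1 0 1 0]
  -> pairs=15 depth=3 groups=10 -> no

Answer: no no no yes no no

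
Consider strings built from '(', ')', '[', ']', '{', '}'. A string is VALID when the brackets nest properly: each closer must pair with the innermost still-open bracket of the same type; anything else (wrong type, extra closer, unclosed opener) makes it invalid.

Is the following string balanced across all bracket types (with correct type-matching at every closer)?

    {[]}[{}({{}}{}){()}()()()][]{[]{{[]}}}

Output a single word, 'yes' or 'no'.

pos 0: push '{'; stack = {
pos 1: push '['; stack = {[
pos 2: ']' matches '['; pop; stack = {
pos 3: '}' matches '{'; pop; stack = (empty)
pos 4: push '['; stack = [
pos 5: push '{'; stack = [{
pos 6: '}' matches '{'; pop; stack = [
pos 7: push '('; stack = [(
pos 8: push '{'; stack = [({
pos 9: push '{'; stack = [({{
pos 10: '}' matches '{'; pop; stack = [({
pos 11: '}' matches '{'; pop; stack = [(
pos 12: push '{'; stack = [({
pos 13: '}' matches '{'; pop; stack = [(
pos 14: ')' matches '('; pop; stack = [
pos 15: push '{'; stack = [{
pos 16: push '('; stack = [{(
pos 17: ')' matches '('; pop; stack = [{
pos 18: '}' matches '{'; pop; stack = [
pos 19: push '('; stack = [(
pos 20: ')' matches '('; pop; stack = [
pos 21: push '('; stack = [(
pos 22: ')' matches '('; pop; stack = [
pos 23: push '('; stack = [(
pos 24: ')' matches '('; pop; stack = [
pos 25: ']' matches '['; pop; stack = (empty)
pos 26: push '['; stack = [
pos 27: ']' matches '['; pop; stack = (empty)
pos 28: push '{'; stack = {
pos 29: push '['; stack = {[
pos 30: ']' matches '['; pop; stack = {
pos 31: push '{'; stack = {{
pos 32: push '{'; stack = {{{
pos 33: push '['; stack = {{{[
pos 34: ']' matches '['; pop; stack = {{{
pos 35: '}' matches '{'; pop; stack = {{
pos 36: '}' matches '{'; pop; stack = {
pos 37: '}' matches '{'; pop; stack = (empty)
end: stack empty → VALID
Verdict: properly nested → yes

Answer: yes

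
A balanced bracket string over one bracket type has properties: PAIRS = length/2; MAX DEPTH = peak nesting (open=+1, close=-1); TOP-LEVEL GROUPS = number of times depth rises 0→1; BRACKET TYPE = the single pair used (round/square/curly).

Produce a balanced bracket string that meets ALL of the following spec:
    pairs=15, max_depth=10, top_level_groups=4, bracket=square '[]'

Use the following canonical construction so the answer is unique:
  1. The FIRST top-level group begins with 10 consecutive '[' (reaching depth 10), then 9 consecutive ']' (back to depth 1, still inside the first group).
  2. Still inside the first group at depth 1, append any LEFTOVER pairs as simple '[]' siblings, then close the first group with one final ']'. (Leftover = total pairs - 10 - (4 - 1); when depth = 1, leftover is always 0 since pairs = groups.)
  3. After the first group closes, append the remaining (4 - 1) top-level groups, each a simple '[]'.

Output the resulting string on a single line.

Spec: pairs=15 depth=10 groups=4
Leftover pairs = 15 - 10 - (4-1) = 2
First group: deep chain of depth 10 + 2 sibling pairs
Remaining 3 groups: simple '[]' each

Answer: [[[[[[[[[[]]]]]]]]][][]][][][]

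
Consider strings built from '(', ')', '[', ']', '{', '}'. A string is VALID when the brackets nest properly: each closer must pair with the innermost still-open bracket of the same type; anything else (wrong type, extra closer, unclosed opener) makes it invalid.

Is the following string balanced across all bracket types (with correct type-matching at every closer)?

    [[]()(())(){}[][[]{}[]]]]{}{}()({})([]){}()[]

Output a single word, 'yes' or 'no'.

pos 0: push '['; stack = [
pos 1: push '['; stack = [[
pos 2: ']' matches '['; pop; stack = [
pos 3: push '('; stack = [(
pos 4: ')' matches '('; pop; stack = [
pos 5: push '('; stack = [(
pos 6: push '('; stack = [((
pos 7: ')' matches '('; pop; stack = [(
pos 8: ')' matches '('; pop; stack = [
pos 9: push '('; stack = [(
pos 10: ')' matches '('; pop; stack = [
pos 11: push '{'; stack = [{
pos 12: '}' matches '{'; pop; stack = [
pos 13: push '['; stack = [[
pos 14: ']' matches '['; pop; stack = [
pos 15: push '['; stack = [[
pos 16: push '['; stack = [[[
pos 17: ']' matches '['; pop; stack = [[
pos 18: push '{'; stack = [[{
pos 19: '}' matches '{'; pop; stack = [[
pos 20: push '['; stack = [[[
pos 21: ']' matches '['; pop; stack = [[
pos 22: ']' matches '['; pop; stack = [
pos 23: ']' matches '['; pop; stack = (empty)
pos 24: saw closer ']' but stack is empty → INVALID
Verdict: unmatched closer ']' at position 24 → no

Answer: no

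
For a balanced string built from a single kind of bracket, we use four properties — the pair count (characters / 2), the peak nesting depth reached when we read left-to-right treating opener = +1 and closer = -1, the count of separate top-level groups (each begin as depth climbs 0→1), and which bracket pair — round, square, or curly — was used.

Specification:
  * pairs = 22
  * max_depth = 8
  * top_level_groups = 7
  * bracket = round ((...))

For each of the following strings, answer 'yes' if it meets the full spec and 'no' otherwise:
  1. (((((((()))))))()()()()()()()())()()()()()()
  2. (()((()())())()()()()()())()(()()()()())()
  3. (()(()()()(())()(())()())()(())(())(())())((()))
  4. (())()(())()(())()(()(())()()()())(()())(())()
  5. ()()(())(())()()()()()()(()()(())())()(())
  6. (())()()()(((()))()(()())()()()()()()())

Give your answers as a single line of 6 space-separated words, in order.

String 1 '(((((((()))))))()()()()()()()())()()()()()()': depth seq [1 2 3 4 5 6 7 8 7 6 5 4 3 2 1 2 1 2 1 2 1 2 1 2 1 2 1 2 1 2 1 0 1 0 1 0 1 0 1 0 1 0 1 0]
  -> pairs=22 depth=8 groups=7 -> yes
String 2 '(()((()())())()()()()()())()(()()()()())()': depth seq [1 2 1 2 3 4 3 4 3 2 3 2 1 2 1 2 1 2 1 2 1 2 1 2 1 0 1 0 1 2 1 2 1 2 1 2 1 2 1 0 1 0]
  -> pairs=21 depth=4 groups=4 -> no
String 3 '(()(()()()(())()(())()())()(())(())(())())((()))': depth seq [1 2 1 2 3 2 3 2 3 2 3 4 3 2 3 2 3 4 3 2 3 2 3 2 1 2 1 2 3 2 1 2 3 2 1 2 3 2 1 2 1 0 1 2 3 2 1 0]
  -> pairs=24 depth=4 groups=2 -> no
String 4 '(())()(())()(())()(()(())()()()())(()())(())()': depth seq [1 2 1 0 1 0 1 2 1 0 1 0 1 2 1 0 1 0 1 2 1 2 3 2 1 2 1 2 1 2 1 2 1 0 1 2 1 2 1 0 1 2 1 0 1 0]
  -> pairs=23 depth=3 groups=10 -> no
String 5 '()()(())(())()()()()()()(()()(())())()(())': depth seq [1 0 1 0 1 2 1 0 1 2 1 0 1 0 1 0 1 0 1 0 1 0 1 0 1 2 1 2 1 2 3 2 1 2 1 0 1 0 1 2 1 0]
  -> pairs=21 depth=3 groups=13 -> no
String 6 '(())()()()(((()))()(()())()()()()()()())': depth seq [1 2 1 0 1 0 1 0 1 0 1 2 3 4 3 2 1 2 1 2 3 2 3 2 1 2 1 2 1 2 1 2 1 2 1 2 1 2 1 0]
  -> pairs=20 depth=4 groups=5 -> no

Answer: yes no no no no no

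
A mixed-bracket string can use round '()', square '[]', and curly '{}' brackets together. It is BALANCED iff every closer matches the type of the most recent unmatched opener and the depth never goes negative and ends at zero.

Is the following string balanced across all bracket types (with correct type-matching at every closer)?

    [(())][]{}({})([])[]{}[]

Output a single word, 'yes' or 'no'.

Answer: yes

Derivation:
pos 0: push '['; stack = [
pos 1: push '('; stack = [(
pos 2: push '('; stack = [((
pos 3: ')' matches '('; pop; stack = [(
pos 4: ')' matches '('; pop; stack = [
pos 5: ']' matches '['; pop; stack = (empty)
pos 6: push '['; stack = [
pos 7: ']' matches '['; pop; stack = (empty)
pos 8: push '{'; stack = {
pos 9: '}' matches '{'; pop; stack = (empty)
pos 10: push '('; stack = (
pos 11: push '{'; stack = ({
pos 12: '}' matches '{'; pop; stack = (
pos 13: ')' matches '('; pop; stack = (empty)
pos 14: push '('; stack = (
pos 15: push '['; stack = ([
pos 16: ']' matches '['; pop; stack = (
pos 17: ')' matches '('; pop; stack = (empty)
pos 18: push '['; stack = [
pos 19: ']' matches '['; pop; stack = (empty)
pos 20: push '{'; stack = {
pos 21: '}' matches '{'; pop; stack = (empty)
pos 22: push '['; stack = [
pos 23: ']' matches '['; pop; stack = (empty)
end: stack empty → VALID
Verdict: properly nested → yes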